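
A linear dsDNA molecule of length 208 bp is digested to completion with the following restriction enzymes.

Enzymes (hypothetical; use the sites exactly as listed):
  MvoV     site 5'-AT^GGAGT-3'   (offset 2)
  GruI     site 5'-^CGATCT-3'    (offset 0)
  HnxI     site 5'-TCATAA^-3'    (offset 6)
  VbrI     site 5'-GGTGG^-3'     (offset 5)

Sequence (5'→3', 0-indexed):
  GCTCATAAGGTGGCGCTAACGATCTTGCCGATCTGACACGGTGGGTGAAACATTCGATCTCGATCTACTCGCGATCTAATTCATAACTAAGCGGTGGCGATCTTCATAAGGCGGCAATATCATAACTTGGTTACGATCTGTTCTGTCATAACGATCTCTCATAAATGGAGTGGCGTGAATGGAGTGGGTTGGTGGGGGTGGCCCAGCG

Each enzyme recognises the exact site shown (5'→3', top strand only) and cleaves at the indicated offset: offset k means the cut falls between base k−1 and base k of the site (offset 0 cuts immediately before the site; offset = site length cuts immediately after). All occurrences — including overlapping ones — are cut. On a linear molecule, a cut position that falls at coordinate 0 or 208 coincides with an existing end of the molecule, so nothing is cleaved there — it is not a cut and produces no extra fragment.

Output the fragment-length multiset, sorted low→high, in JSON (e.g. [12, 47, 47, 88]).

Site scan:
  MvoV (ATGGAGT, off=2): starts [164, 178] → cuts [166, 180]
  GruI (CGATCT, off=0): starts [19, 28, 54, 60, 71, 97, 133, 151] → cuts [19, 28, 54, 60, 71, 97, 133, 151]
  HnxI (TCATAA, off=6): starts [2, 80, 103, 119, 145, 158] → cuts [8, 86, 109, 125, 151, 164]
  VbrI (GGTGG, off=5): starts [8, 39, 92, 190, 196] → cuts [13, 44, 97, 195, 201]

Pooled cuts: [8, 13, 19, 28, 44, 54, 60, 71, 86, 97, 109, 125, 133, 151, 164, 166, 180, 195, 201]

Fragments:
  [0,8): 8 bp
  [8,13): 5 bp
  [13,19): 6 bp
  [19,28): 9 bp
  [28,44): 16 bp
  [44,54): 10 bp
  [54,60): 6 bp
  [60,71): 11 bp
  [71,86): 15 bp
  [86,97): 11 bp
  [97,109): 12 bp
  [109,125): 16 bp
  [125,133): 8 bp
  [133,151): 18 bp
  [151,164): 13 bp
  [164,166): 2 bp
  [166,180): 14 bp
  [180,195): 15 bp
  [195,201): 6 bp
  [201,208): 7 bp

[2,5,6,6,6,7,8,8,9,10,11,11,12,13,14,15,15,16,16,18]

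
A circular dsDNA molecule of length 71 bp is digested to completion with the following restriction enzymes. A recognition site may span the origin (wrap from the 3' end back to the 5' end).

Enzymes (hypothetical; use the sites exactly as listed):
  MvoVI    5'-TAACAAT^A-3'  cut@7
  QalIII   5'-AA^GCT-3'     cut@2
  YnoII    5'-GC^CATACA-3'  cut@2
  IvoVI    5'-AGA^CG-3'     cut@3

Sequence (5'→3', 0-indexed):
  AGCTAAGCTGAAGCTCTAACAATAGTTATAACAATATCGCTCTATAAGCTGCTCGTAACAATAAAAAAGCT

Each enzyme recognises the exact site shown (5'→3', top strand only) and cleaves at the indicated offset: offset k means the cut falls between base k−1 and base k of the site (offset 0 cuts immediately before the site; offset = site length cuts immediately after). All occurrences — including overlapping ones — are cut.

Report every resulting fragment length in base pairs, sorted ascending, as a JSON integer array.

Per-enzyme occurrences:
  MvoVI (TAACAATA, off=7): starts [16, 28, 55] → cuts [23, 35, 62]
  QalIII (AAGCT, off=2): starts [4, 10, 45, 66] → cuts [6, 12, 47, 68]
  YnoII (GCCATACA, off=2): no sites
  IvoVI (AGACG, off=3): no sites

Pooled cuts: [6, 12, 23, 35, 47, 62, 68]

Fragment lengths:
  6→12: 6 bp
  12→23: 11 bp
  23→35: 12 bp
  35→47: 12 bp
  47→62: 15 bp
  62→68: 6 bp
  68→6 (wrap): 71-68+6 = 9 bp

[6,6,9,11,12,12,15]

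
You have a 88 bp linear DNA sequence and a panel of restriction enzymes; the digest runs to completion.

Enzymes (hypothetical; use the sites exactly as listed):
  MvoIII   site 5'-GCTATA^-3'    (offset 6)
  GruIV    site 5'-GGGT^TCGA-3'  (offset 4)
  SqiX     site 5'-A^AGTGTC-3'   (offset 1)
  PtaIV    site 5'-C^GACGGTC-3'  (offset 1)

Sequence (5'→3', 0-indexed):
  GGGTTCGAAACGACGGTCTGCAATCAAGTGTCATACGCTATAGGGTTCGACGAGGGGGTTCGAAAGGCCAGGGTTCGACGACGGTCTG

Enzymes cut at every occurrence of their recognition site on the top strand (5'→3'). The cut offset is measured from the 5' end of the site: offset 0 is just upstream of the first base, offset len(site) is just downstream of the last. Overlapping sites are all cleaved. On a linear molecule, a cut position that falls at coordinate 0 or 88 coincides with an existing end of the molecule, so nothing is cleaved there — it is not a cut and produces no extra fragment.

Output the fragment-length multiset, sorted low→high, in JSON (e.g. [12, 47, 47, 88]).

[4,4,5,7,9,13,15,15,16]

Scan for sites:
  MvoIII GCTATA/6: at [36] ⇒ [42]
  GruIV GGGTTCGA/4: at [0, 42, 55, 70] ⇒ [4, 46, 59, 74]
  SqiX AAGTGTC/1: at [25] ⇒ [26]
  PtaIV CGACGGTC/1: at [10, 78] ⇒ [11, 79]

Pooled cuts: [4, 11, 26, 42, 46, 59, 74, 79]

Fragments:
  [0,4): 4 bp
  [4,11): 7 bp
  [11,26): 15 bp
  [26,42): 16 bp
  [42,46): 4 bp
  [46,59): 13 bp
  [59,74): 15 bp
  [74,79): 5 bp
  [79,88): 9 bp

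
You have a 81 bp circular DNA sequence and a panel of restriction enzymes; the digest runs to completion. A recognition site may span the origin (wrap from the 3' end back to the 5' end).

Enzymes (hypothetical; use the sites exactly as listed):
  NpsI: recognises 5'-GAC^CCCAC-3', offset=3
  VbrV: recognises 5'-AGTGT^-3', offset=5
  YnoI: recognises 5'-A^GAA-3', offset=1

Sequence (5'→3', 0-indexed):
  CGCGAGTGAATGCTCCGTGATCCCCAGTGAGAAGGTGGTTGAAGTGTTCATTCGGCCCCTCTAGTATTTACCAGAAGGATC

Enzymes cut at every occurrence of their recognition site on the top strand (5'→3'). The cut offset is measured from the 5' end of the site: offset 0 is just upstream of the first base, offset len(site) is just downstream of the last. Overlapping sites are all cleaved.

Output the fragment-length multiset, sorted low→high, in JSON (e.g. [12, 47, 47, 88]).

Site scan:
  NpsI (GACCCCAC, off=3): no sites
  VbrV (AGTGT, off=5): starts [42] → cuts [47]
  YnoI (AGAA, off=1): starts [29, 72] → cuts [30, 73]

Pooled cuts: [30, 47, 73]

Fragments:
  30→47: 17 bp
  47→73: 26 bp
  73→30 (wrap): 81-73+30 = 38 bp

[17,26,38]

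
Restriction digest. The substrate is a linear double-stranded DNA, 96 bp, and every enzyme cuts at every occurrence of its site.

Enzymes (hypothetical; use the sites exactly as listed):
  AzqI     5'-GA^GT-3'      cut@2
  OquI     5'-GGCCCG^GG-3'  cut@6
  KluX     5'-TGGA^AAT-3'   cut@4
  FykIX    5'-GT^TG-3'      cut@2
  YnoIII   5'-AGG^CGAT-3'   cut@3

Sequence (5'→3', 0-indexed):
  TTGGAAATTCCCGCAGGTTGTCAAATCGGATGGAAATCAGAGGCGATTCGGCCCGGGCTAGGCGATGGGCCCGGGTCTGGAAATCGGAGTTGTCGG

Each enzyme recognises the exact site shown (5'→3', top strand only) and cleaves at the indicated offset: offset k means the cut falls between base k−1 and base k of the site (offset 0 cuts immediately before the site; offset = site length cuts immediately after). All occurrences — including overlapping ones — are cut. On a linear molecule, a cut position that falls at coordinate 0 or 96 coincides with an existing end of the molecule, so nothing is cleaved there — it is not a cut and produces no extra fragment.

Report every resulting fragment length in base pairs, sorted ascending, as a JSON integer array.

[2,5,6,7,7,8,9,11,12,13,16]

Per-enzyme occurrences:
  AzqI (GAGT, off=2): starts [86] → cuts [88]
  OquI (GGCCCGGG, off=6): starts [49, 67] → cuts [55, 73]
  KluX (TGGAAAT, off=4): starts [1, 30, 77] → cuts [5, 34, 81]
  FykIX (GTTG, off=2): starts [16, 88] → cuts [18, 90]
  YnoIII (AGGCGAT, off=3): starts [40, 59] → cuts [43, 62]

All cut coordinates (distinct, sorted): [5, 18, 34, 43, 55, 62, 73, 81, 88, 90]

Fragment lengths:
  [0,5): 5 bp
  [5,18): 13 bp
  [18,34): 16 bp
  [34,43): 9 bp
  [43,55): 12 bp
  [55,62): 7 bp
  [62,73): 11 bp
  [73,81): 8 bp
  [81,88): 7 bp
  [88,90): 2 bp
  [90,96): 6 bp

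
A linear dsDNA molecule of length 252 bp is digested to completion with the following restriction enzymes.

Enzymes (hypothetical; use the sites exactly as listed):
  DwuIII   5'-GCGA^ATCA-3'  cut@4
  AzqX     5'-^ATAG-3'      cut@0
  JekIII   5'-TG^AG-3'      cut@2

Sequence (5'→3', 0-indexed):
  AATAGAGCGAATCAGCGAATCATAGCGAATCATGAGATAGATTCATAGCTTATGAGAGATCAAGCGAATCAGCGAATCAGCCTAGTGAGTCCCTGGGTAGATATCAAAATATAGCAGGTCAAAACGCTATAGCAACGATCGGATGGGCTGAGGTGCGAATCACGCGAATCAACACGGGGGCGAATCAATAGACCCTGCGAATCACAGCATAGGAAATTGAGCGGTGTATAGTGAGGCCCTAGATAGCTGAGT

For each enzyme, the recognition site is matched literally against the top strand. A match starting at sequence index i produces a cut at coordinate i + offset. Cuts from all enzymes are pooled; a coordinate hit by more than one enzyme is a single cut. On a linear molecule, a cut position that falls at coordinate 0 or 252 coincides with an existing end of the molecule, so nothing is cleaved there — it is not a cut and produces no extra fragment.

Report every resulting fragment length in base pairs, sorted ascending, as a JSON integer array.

[1,2,3,3,4,6,6,7,7,8,8,8,8,8,8,9,9,9,10,11,12,13,13,16,18,22,23]

Scan for sites:
  DwuIII GCGAATCA/4: at [6, 14, 24, 63, 71, 154, 163, 179, 196] ⇒ [10, 18, 28, 67, 75, 158, 167, 183, 200]
  AzqX ATAG/0: at [1, 21, 36, 44, 110, 128, 187, 208, 227, 242] ⇒ [1, 21, 36, 44, 110, 128, 187, 208, 227, 242]
  JekIII TGAG/2: at [32, 52, 85, 148, 217, 231, 247] ⇒ [34, 54, 87, 150, 219, 233, 249]

Pooled cuts: [1, 10, 18, 21, 28, 34, 36, 44, 54, 67, 75, 87, 110, 128, 150, 158, 167, 183, 187, 200, 208, 219, 227, 233, 242, 249]

Fragment lengths:
  [0,1): 1 bp
  [1,10): 9 bp
  [10,18): 8 bp
  [18,21): 3 bp
  [21,28): 7 bp
  [28,34): 6 bp
  [34,36): 2 bp
  [36,44): 8 bp
  [44,54): 10 bp
  [54,67): 13 bp
  [67,75): 8 bp
  [75,87): 12 bp
  [87,110): 23 bp
  [110,128): 18 bp
  [128,150): 22 bp
  [150,158): 8 bp
  [158,167): 9 bp
  [167,183): 16 bp
  [183,187): 4 bp
  [187,200): 13 bp
  [200,208): 8 bp
  [208,219): 11 bp
  [219,227): 8 bp
  [227,233): 6 bp
  [233,242): 9 bp
  [242,249): 7 bp
  [249,252): 3 bp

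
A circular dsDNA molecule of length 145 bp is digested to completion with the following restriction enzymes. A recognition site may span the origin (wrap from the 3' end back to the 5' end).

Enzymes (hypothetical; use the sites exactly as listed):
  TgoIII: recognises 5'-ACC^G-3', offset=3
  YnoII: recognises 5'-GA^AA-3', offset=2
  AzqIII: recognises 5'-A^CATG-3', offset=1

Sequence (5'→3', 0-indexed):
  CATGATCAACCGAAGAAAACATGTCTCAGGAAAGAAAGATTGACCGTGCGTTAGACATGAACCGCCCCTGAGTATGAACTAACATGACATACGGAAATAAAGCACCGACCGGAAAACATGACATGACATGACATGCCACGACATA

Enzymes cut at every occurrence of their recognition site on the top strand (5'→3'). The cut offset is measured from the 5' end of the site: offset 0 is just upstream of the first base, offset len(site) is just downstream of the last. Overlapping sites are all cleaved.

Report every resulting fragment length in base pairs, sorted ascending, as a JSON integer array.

[3,3,3,4,4,5,5,5,5,8,10,10,11,11,12,13,14,19]

Per-enzyme occurrences:
  TgoIII ACCG/3: at [8, 42, 60, 103, 107] ⇒ [11, 45, 63, 106, 110]
  YnoII GAAA/2: at [14, 29, 33, 93, 111] ⇒ [16, 31, 35, 95, 113]
  AzqIII ACATG/1: at [18, 54, 81, 115, 120, 125, 130, 144] ⇒ [0, 19, 55, 82, 116, 121, 126, 131]

All cut coordinates (distinct, sorted): [0, 11, 16, 19, 31, 35, 45, 55, 63, 82, 95, 106, 110, 113, 116, 121, 126, 131]

Fragment lengths:
  0→11: 11 bp
  11→16: 5 bp
  16→19: 3 bp
  19→31: 12 bp
  31→35: 4 bp
  35→45: 10 bp
  45→55: 10 bp
  55→63: 8 bp
  63→82: 19 bp
  82→95: 13 bp
  95→106: 11 bp
  106→110: 4 bp
  110→113: 3 bp
  113→116: 3 bp
  116→121: 5 bp
  121→126: 5 bp
  126→131: 5 bp
  131→0 (wrap): 145-131+0 = 14 bp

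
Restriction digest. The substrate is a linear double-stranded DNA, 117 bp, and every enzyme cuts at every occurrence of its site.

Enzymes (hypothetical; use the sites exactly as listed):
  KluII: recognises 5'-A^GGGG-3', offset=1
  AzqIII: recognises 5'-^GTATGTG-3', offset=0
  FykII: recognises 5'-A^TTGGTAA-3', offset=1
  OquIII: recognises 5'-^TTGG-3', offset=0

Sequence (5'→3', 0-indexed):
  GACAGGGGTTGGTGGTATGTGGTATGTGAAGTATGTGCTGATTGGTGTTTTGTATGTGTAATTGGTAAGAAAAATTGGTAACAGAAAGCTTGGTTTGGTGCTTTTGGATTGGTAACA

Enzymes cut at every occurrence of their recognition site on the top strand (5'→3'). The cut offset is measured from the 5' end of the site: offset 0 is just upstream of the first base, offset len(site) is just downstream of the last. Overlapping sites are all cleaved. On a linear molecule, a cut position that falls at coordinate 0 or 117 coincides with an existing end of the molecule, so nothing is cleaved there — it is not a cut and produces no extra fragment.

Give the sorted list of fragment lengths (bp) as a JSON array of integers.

[4,4,5,5,6,7,9,9,9,10,10,11,13,15]

Site scan:
  KluII AGGGG/1: at [3] ⇒ [4]
  AzqIII GTATGTG/0: at [14, 21, 30, 51] ⇒ [14, 21, 30, 51]
  FykII ATTGGTAA/1: at [60, 73, 107] ⇒ [61, 74, 108]
  OquIII TTGG/0: at [8, 41, 61, 74, 89, 94, 103, 108] ⇒ [8, 41, 61, 74, 89, 94, 103, 108]

Pooled cuts: [4, 8, 14, 21, 30, 41, 51, 61, 74, 89, 94, 103, 108]

Fragment lengths:
  [0,4): 4 bp
  [4,8): 4 bp
  [8,14): 6 bp
  [14,21): 7 bp
  [21,30): 9 bp
  [30,41): 11 bp
  [41,51): 10 bp
  [51,61): 10 bp
  [61,74): 13 bp
  [74,89): 15 bp
  [89,94): 5 bp
  [94,103): 9 bp
  [103,108): 5 bp
  [108,117): 9 bp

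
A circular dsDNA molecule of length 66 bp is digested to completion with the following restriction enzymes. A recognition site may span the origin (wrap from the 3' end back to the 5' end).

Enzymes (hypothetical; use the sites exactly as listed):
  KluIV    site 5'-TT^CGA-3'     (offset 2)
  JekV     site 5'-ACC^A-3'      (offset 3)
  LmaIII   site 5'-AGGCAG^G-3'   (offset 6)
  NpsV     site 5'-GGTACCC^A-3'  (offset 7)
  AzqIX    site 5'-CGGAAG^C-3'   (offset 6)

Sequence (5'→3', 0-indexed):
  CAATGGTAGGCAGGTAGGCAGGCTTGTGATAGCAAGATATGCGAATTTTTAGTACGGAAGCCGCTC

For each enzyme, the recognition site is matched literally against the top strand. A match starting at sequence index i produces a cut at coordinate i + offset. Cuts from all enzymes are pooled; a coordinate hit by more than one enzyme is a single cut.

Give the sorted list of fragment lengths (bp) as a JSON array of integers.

[8,19,39]

Per-enzyme occurrences:
  KluIV (TTCGA, off=2): no sites
  JekV (ACCA, off=3): no sites
  LmaIII AGGCAGG/6: at [7, 15] ⇒ [13, 21]
  NpsV (GGTACCCA, off=7): no sites
  AzqIX CGGAAGC/6: at [54] ⇒ [60]

All cut coordinates (distinct, sorted): [13, 21, 60]

Fragment lengths:
  13→21: 8 bp
  21→60: 39 bp
  60→13 (wrap): 66-60+13 = 19 bp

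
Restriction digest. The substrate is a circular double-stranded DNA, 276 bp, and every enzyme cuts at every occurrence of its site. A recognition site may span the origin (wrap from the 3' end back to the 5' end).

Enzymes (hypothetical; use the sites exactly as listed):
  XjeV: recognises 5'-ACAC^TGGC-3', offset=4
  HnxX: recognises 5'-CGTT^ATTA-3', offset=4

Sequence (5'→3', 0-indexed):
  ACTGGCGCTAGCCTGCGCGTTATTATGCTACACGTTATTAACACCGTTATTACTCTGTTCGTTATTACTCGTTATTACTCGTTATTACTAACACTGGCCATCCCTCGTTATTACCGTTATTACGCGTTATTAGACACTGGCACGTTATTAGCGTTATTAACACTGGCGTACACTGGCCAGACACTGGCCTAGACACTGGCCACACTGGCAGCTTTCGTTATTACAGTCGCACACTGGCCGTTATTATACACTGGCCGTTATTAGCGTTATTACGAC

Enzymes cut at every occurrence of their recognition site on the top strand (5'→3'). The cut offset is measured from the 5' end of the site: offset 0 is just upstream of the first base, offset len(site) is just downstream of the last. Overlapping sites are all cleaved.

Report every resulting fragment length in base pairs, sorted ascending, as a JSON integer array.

Scan for sites:
  XjeV (ACACTGGC, off=4): starts [90, 133, 159, 169, 180, 192, 201, 230, 247, 274] → cuts [2, 94, 137, 163, 173, 184, 196, 205, 234, 251]
  HnxX (CGTTATTA, off=4): starts [17, 32, 44, 59, 69, 79, 105, 114, 124, 142, 151, 215, 238, 255, 264] → cuts [21, 36, 48, 63, 73, 83, 109, 118, 128, 146, 155, 219, 242, 259, 268]

Pooled cuts: [2, 21, 36, 48, 63, 73, 83, 94, 109, 118, 128, 137, 146, 155, 163, 173, 184, 196, 205, 219, 234, 242, 251, 259, 268]

Fragment lengths:
  2→21: 19 bp
  21→36: 15 bp
  36→48: 12 bp
  48→63: 15 bp
  63→73: 10 bp
  73→83: 10 bp
  83→94: 11 bp
  94→109: 15 bp
  109→118: 9 bp
  118→128: 10 bp
  128→137: 9 bp
  137→146: 9 bp
  146→155: 9 bp
  155→163: 8 bp
  163→173: 10 bp
  173→184: 11 bp
  184→196: 12 bp
  196→205: 9 bp
  205→219: 14 bp
  219→234: 15 bp
  234→242: 8 bp
  242→251: 9 bp
  251→259: 8 bp
  259→268: 9 bp
  268→2 (wrap): 276-268+2 = 10 bp

[8,8,8,9,9,9,9,9,9,9,10,10,10,10,10,11,11,12,12,14,15,15,15,15,19]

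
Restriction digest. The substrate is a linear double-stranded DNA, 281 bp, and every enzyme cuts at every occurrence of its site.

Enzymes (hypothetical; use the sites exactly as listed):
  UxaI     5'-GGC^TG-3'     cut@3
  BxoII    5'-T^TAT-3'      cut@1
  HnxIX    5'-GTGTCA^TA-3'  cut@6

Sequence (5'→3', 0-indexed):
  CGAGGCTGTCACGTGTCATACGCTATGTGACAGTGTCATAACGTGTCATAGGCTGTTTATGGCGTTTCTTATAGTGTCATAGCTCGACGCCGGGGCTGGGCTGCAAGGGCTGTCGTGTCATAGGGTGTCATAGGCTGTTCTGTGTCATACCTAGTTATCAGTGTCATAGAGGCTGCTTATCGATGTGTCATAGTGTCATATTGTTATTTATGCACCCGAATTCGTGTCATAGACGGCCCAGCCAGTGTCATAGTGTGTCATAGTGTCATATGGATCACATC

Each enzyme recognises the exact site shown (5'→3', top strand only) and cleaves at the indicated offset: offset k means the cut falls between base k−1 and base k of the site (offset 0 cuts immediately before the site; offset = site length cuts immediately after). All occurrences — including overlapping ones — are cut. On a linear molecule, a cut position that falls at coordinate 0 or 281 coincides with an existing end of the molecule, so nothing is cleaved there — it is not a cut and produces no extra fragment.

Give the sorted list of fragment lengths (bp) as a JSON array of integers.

Scan for sites:
  UxaI (GGCTG, off=3): starts [3, 50, 93, 98, 107, 132, 170] → cuts [6, 53, 96, 101, 110, 135, 173]
  BxoII (TTAT, off=1): starts [56, 68, 154, 176, 203, 207] → cuts [57, 69, 155, 177, 204, 208]
  HnxIX (GTGTCATA, off=6): starts [12, 32, 42, 73, 114, 124, 141, 160, 184, 192, 223, 244, 254, 262] → cuts [18, 38, 48, 79, 120, 130, 147, 166, 190, 198, 229, 250, 260, 268]

All cut coordinates (distinct, sorted): [6, 18, 38, 48, 53, 57, 69, 79, 96, 101, 110, 120, 130, 135, 147, 155, 166, 173, 177, 190, 198, 204, 208, 229, 250, 260, 268]

Fragment lengths:
  [0,6): 6 bp
  [6,18): 12 bp
  [18,38): 20 bp
  [38,48): 10 bp
  [48,53): 5 bp
  [53,57): 4 bp
  [57,69): 12 bp
  [69,79): 10 bp
  [79,96): 17 bp
  [96,101): 5 bp
  [101,110): 9 bp
  [110,120): 10 bp
  [120,130): 10 bp
  [130,135): 5 bp
  [135,147): 12 bp
  [147,155): 8 bp
  [155,166): 11 bp
  [166,173): 7 bp
  [173,177): 4 bp
  [177,190): 13 bp
  [190,198): 8 bp
  [198,204): 6 bp
  [204,208): 4 bp
  [208,229): 21 bp
  [229,250): 21 bp
  [250,260): 10 bp
  [260,268): 8 bp
  [268,281): 13 bp

[4,4,4,5,5,5,6,6,7,8,8,8,9,10,10,10,10,10,11,12,12,12,13,13,17,20,21,21]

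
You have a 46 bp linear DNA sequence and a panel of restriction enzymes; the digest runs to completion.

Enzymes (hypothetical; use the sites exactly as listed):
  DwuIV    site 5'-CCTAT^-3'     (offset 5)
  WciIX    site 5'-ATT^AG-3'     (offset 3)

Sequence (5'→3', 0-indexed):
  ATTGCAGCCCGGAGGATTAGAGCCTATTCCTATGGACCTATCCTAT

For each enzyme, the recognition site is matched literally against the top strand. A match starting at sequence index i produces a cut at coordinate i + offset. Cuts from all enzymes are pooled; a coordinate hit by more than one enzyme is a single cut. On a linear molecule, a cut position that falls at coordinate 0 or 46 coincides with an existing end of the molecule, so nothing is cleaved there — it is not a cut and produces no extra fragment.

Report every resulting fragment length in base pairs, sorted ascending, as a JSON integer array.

[5,6,8,9,18]

Site scan:
  DwuIV CCTAT/5: at [22, 28, 36, 41] ⇒ [27, 33, 41] (position 46 is a terminus of the linear molecule — no cut)
  WciIX ATTAG/3: at [15] ⇒ [18]

All cut coordinates (distinct, sorted): [18, 27, 33, 41]

Fragment lengths:
  [0,18): 18 bp
  [18,27): 9 bp
  [27,33): 6 bp
  [33,41): 8 bp
  [41,46): 5 bp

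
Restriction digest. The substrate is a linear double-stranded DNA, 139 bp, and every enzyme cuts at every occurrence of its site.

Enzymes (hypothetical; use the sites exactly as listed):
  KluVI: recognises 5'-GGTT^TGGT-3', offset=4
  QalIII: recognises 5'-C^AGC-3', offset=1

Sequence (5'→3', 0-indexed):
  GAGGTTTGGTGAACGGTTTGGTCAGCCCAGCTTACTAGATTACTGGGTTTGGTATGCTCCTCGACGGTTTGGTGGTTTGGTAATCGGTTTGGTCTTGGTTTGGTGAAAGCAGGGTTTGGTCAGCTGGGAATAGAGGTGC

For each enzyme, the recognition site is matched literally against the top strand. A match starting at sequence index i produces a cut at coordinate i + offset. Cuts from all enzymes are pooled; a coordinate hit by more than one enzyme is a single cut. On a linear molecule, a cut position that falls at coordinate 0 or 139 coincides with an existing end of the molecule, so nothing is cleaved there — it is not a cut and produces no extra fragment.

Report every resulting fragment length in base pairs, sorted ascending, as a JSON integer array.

Per-enzyme occurrences:
  KluVI (GGTTTGGT, off=4): starts [2, 14, 45, 65, 73, 85, 96, 112] → cuts [6, 18, 49, 69, 77, 89, 100, 116]
  QalIII (CAGC, off=1): starts [22, 27, 120] → cuts [23, 28, 121]

All cut coordinates (distinct, sorted): [6, 18, 23, 28, 49, 69, 77, 89, 100, 116, 121]

Fragments:
  [0,6): 6 bp
  [6,18): 12 bp
  [18,23): 5 bp
  [23,28): 5 bp
  [28,49): 21 bp
  [49,69): 20 bp
  [69,77): 8 bp
  [77,89): 12 bp
  [89,100): 11 bp
  [100,116): 16 bp
  [116,121): 5 bp
  [121,139): 18 bp

[5,5,5,6,8,11,12,12,16,18,20,21]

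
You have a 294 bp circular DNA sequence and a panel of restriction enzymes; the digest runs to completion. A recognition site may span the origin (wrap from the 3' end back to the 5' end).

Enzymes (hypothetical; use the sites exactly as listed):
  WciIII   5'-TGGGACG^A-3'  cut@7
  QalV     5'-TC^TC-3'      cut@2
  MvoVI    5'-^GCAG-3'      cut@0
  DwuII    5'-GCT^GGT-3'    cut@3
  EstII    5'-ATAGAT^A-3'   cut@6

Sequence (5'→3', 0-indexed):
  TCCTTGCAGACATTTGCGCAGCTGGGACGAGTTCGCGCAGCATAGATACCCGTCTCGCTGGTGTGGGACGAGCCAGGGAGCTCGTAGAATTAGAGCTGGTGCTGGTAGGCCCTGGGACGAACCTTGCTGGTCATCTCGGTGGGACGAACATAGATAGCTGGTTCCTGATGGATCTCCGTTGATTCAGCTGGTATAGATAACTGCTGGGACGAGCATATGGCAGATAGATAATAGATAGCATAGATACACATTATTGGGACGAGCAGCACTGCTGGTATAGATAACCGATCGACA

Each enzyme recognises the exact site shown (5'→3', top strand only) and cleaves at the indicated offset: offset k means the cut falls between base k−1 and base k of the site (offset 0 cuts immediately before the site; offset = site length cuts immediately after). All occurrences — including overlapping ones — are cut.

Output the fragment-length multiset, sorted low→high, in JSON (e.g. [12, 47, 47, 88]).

[1,4,5,6,7,7,7,7,8,9,9,9,9,9,10,11,11,11,11,12,12,13,15,15,16,16,17,27]

Scan for sites:
  WciIII TGGGACGA/7: at [22, 63, 112, 139, 204, 254] ⇒ [29, 70, 119, 146, 211, 261]
  QalV TCTC/2: at [52, 133, 172] ⇒ [54, 135, 174]
  MvoVI GCAG/0: at [5, 17, 36, 219, 262] ⇒ [5, 17, 36, 219, 262]
  DwuII GCTGGT/3: at [56, 94, 100, 125, 156, 186, 270] ⇒ [59, 97, 103, 128, 159, 189, 273]
  EstII ATAGATA/6: at [41, 149, 192, 223, 230, 239, 276] ⇒ [47, 155, 198, 229, 236, 245, 282]

Pooled cuts: [5, 17, 29, 36, 47, 54, 59, 70, 97, 103, 119, 128, 135, 146, 155, 159, 174, 189, 198, 211, 219, 229, 236, 245, 261, 262, 273, 282]

Fragments:
  5→17: 12 bp
  17→29: 12 bp
  29→36: 7 bp
  36→47: 11 bp
  47→54: 7 bp
  54→59: 5 bp
  59→70: 11 bp
  70→97: 27 bp
  97→103: 6 bp
  103→119: 16 bp
  119→128: 9 bp
  128→135: 7 bp
  135→146: 11 bp
  146→155: 9 bp
  155→159: 4 bp
  159→174: 15 bp
  174→189: 15 bp
  189→198: 9 bp
  198→211: 13 bp
  211→219: 8 bp
  219→229: 10 bp
  229→236: 7 bp
  236→245: 9 bp
  245→261: 16 bp
  261→262: 1 bp
  262→273: 11 bp
  273→282: 9 bp
  282→5 (wrap): 294-282+5 = 17 bp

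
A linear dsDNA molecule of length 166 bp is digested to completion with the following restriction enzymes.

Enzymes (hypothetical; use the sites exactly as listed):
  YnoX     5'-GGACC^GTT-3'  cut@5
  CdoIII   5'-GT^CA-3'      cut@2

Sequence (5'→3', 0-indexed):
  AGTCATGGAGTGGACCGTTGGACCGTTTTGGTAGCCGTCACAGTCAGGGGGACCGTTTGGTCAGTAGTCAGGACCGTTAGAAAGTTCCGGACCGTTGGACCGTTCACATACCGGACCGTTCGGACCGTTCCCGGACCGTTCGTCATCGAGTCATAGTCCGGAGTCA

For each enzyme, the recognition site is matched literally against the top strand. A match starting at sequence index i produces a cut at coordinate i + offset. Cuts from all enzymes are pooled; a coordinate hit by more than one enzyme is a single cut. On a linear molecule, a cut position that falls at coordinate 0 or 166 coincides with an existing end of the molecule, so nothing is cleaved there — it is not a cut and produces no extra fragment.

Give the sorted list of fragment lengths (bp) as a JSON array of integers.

[2,3,6,6,7,7,7,8,8,8,9,10,11,13,13,14,16,18]

Per-enzyme occurrences:
  YnoX GGACCGTT/5: at [11, 19, 49, 70, 88, 96, 112, 121, 132] ⇒ [16, 24, 54, 75, 93, 101, 117, 126, 137]
  CdoIII GTCA/2: at [1, 36, 42, 59, 66, 141, 149, 162] ⇒ [3, 38, 44, 61, 68, 143, 151, 164]

All cut coordinates (distinct, sorted): [3, 16, 24, 38, 44, 54, 61, 68, 75, 93, 101, 117, 126, 137, 143, 151, 164]

Fragment lengths:
  [0,3): 3 bp
  [3,16): 13 bp
  [16,24): 8 bp
  [24,38): 14 bp
  [38,44): 6 bp
  [44,54): 10 bp
  [54,61): 7 bp
  [61,68): 7 bp
  [68,75): 7 bp
  [75,93): 18 bp
  [93,101): 8 bp
  [101,117): 16 bp
  [117,126): 9 bp
  [126,137): 11 bp
  [137,143): 6 bp
  [143,151): 8 bp
  [151,164): 13 bp
  [164,166): 2 bp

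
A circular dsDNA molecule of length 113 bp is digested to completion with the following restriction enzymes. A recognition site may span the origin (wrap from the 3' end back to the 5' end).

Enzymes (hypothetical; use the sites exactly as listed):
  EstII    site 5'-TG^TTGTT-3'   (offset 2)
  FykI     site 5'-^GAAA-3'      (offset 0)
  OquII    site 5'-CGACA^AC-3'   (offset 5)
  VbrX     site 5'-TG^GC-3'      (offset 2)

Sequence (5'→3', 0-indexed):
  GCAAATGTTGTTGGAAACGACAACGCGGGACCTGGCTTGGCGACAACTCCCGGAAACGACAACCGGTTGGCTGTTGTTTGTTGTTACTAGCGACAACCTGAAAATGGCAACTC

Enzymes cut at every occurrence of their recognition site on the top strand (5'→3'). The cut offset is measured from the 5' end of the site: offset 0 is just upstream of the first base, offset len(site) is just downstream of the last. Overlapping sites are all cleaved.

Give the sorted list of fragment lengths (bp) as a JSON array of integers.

Site scan:
  EstII TGTTGTT/2: at [5, 71, 78] ⇒ [7, 73, 80]
  FykI GAAA/0: at [13, 52, 99] ⇒ [13, 52, 99]
  OquII CGACAAC/5: at [17, 40, 56, 90] ⇒ [22, 45, 61, 95]
  VbrX TGGC/2: at [32, 37, 67, 104] ⇒ [34, 39, 69, 106]

All cut coordinates (distinct, sorted): [7, 13, 22, 34, 39, 45, 52, 61, 69, 73, 80, 95, 99, 106]

Fragment lengths:
  7→13: 6 bp
  13→22: 9 bp
  22→34: 12 bp
  34→39: 5 bp
  39→45: 6 bp
  45→52: 7 bp
  52→61: 9 bp
  61→69: 8 bp
  69→73: 4 bp
  73→80: 7 bp
  80→95: 15 bp
  95→99: 4 bp
  99→106: 7 bp
  106→7 (wrap): 113-106+7 = 14 bp

[4,4,5,6,6,7,7,7,8,9,9,12,14,15]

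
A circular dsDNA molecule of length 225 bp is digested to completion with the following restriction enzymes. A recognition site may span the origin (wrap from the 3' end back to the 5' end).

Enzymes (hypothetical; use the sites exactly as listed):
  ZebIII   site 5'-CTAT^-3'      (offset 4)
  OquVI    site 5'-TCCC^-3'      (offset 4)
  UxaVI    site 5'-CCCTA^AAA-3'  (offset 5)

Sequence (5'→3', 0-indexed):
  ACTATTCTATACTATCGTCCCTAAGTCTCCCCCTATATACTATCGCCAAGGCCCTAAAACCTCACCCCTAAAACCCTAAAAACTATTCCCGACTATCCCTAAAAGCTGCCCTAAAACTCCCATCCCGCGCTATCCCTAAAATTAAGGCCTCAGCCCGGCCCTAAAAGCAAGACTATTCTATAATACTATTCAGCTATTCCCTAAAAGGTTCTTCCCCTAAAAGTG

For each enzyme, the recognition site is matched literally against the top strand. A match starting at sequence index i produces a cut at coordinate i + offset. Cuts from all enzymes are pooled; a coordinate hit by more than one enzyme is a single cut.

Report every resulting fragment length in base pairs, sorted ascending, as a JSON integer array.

Per-enzyme occurrences:
  ZebIII (CTAT, off=4): starts [1, 6, 11, 32, 39, 82, 92, 129, 172, 177, 185, 193] → cuts [5, 10, 15, 36, 43, 86, 96, 133, 176, 181, 189, 197]
  OquVI (TCCC, off=4): starts [17, 27, 86, 95, 117, 122, 132, 197, 212] → cuts [21, 31, 90, 99, 121, 126, 136, 201, 216]
  UxaVI (CCCTAAAA, off=5): starts [51, 65, 73, 96, 108, 133, 158, 198, 214] → cuts [56, 70, 78, 101, 113, 138, 163, 203, 219]

All cut coordinates (distinct, sorted): [5, 10, 15, 21, 31, 36, 43, 56, 70, 78, 86, 90, 96, 99, 101, 113, 121, 126, 133, 136, 138, 163, 176, 181, 189, 197, 201, 203, 216, 219]

Fragments:
  5→10: 5 bp
  10→15: 5 bp
  15→21: 6 bp
  21→31: 10 bp
  31→36: 5 bp
  36→43: 7 bp
  43→56: 13 bp
  56→70: 14 bp
  70→78: 8 bp
  78→86: 8 bp
  86→90: 4 bp
  90→96: 6 bp
  96→99: 3 bp
  99→101: 2 bp
  101→113: 12 bp
  113→121: 8 bp
  121→126: 5 bp
  126→133: 7 bp
  133→136: 3 bp
  136→138: 2 bp
  138→163: 25 bp
  163→176: 13 bp
  176→181: 5 bp
  181→189: 8 bp
  189→197: 8 bp
  197→201: 4 bp
  201→203: 2 bp
  203→216: 13 bp
  216→219: 3 bp
  219→5 (wrap): 225-219+5 = 11 bp

[2,2,2,3,3,3,4,4,5,5,5,5,5,6,6,7,7,8,8,8,8,8,10,11,12,13,13,13,14,25]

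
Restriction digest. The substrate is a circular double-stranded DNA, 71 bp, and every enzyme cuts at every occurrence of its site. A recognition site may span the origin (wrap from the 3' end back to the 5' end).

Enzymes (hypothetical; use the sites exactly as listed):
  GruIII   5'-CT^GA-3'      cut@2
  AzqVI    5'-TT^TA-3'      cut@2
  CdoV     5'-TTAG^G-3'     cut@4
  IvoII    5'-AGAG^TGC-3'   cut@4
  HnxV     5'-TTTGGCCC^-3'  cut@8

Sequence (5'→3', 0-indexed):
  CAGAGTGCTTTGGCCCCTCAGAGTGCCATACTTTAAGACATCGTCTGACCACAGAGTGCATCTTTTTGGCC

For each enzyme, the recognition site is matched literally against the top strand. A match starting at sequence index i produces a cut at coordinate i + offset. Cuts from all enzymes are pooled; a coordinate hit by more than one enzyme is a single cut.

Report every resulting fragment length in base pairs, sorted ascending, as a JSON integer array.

Scan for sites:
  GruIII CTGA/2: at [44] ⇒ [46]
  AzqVI TTTA/2: at [31] ⇒ [33]
  CdoV (TTAGG, off=4): no sites
  IvoII AGAGTGC/4: at [1, 19, 52] ⇒ [5, 23, 56]
  HnxV TTTGGCCC/8: at [8, 64] ⇒ [1, 16]

Pooled cuts: [1, 5, 16, 23, 33, 46, 56]

Fragment lengths:
  1→5: 4 bp
  5→16: 11 bp
  16→23: 7 bp
  23→33: 10 bp
  33→46: 13 bp
  46→56: 10 bp
  56→1 (wrap): 71-56+1 = 16 bp

[4,7,10,10,11,13,16]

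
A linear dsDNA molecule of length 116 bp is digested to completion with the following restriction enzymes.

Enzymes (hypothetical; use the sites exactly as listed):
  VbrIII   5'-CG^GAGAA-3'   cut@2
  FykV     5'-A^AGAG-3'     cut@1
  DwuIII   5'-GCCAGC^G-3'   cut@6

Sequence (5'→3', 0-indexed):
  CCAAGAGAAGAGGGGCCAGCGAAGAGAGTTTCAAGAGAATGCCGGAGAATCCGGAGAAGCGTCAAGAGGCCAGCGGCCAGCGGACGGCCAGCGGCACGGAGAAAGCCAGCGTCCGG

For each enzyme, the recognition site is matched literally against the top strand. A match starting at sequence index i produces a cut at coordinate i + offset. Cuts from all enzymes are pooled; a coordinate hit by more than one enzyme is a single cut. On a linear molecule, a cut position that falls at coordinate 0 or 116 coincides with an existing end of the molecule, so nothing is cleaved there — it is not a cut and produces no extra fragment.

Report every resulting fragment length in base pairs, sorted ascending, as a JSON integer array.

Per-enzyme occurrences:
  VbrIII (CGGAGAA, off=2): starts [42, 51, 96] → cuts [44, 53, 98]
  FykV (AAGAG, off=1): starts [2, 7, 21, 32, 63] → cuts [3, 8, 22, 33, 64]
  DwuIII (GCCAGCG, off=6): starts [14, 68, 75, 86, 104] → cuts [20, 74, 81, 92, 110]

All cut coordinates (distinct, sorted): [3, 8, 20, 22, 33, 44, 53, 64, 74, 81, 92, 98, 110]

Fragment lengths:
  [0,3): 3 bp
  [3,8): 5 bp
  [8,20): 12 bp
  [20,22): 2 bp
  [22,33): 11 bp
  [33,44): 11 bp
  [44,53): 9 bp
  [53,64): 11 bp
  [64,74): 10 bp
  [74,81): 7 bp
  [81,92): 11 bp
  [92,98): 6 bp
  [98,110): 12 bp
  [110,116): 6 bp

[2,3,5,6,6,7,9,10,11,11,11,11,12,12]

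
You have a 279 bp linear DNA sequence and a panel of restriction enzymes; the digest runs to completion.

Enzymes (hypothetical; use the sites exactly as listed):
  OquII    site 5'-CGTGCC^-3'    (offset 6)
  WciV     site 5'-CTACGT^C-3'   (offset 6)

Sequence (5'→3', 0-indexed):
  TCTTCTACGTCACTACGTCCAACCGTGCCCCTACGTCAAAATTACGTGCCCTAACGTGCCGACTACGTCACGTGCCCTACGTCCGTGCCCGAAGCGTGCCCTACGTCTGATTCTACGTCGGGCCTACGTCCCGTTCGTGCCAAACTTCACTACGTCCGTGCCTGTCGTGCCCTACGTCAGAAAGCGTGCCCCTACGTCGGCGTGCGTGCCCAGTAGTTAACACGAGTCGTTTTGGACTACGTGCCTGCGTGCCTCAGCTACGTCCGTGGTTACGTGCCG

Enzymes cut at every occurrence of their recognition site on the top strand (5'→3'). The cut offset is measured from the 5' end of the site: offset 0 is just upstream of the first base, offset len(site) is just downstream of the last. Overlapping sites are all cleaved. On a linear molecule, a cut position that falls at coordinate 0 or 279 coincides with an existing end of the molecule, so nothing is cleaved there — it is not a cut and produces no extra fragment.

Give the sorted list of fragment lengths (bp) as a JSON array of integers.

Per-enzyme occurrences:
  OquII CGTGCC/6: at [23, 44, 54, 70, 83, 94, 135, 156, 165, 184, 204, 239, 247, 272] ⇒ [29, 50, 60, 76, 89, 100, 141, 162, 171, 190, 210, 245, 253, 278]
  WciV CTACGTC/6: at [4, 12, 30, 62, 76, 100, 112, 123, 149, 171, 191, 257] ⇒ [10, 18, 36, 68, 82, 106, 118, 129, 155, 177, 197, 263]

Pooled cuts: [10, 18, 29, 36, 50, 60, 68, 76, 82, 89, 100, 106, 118, 129, 141, 155, 162, 171, 177, 190, 197, 210, 245, 253, 263, 278]

Fragments:
  [0,10): 10 bp
  [10,18): 8 bp
  [18,29): 11 bp
  [29,36): 7 bp
  [36,50): 14 bp
  [50,60): 10 bp
  [60,68): 8 bp
  [68,76): 8 bp
  [76,82): 6 bp
  [82,89): 7 bp
  [89,100): 11 bp
  [100,106): 6 bp
  [106,118): 12 bp
  [118,129): 11 bp
  [129,141): 12 bp
  [141,155): 14 bp
  [155,162): 7 bp
  [162,171): 9 bp
  [171,177): 6 bp
  [177,190): 13 bp
  [190,197): 7 bp
  [197,210): 13 bp
  [210,245): 35 bp
  [245,253): 8 bp
  [253,263): 10 bp
  [263,278): 15 bp
  [278,279): 1 bp

[1,6,6,6,7,7,7,7,8,8,8,8,9,10,10,10,11,11,11,12,12,13,13,14,14,15,35]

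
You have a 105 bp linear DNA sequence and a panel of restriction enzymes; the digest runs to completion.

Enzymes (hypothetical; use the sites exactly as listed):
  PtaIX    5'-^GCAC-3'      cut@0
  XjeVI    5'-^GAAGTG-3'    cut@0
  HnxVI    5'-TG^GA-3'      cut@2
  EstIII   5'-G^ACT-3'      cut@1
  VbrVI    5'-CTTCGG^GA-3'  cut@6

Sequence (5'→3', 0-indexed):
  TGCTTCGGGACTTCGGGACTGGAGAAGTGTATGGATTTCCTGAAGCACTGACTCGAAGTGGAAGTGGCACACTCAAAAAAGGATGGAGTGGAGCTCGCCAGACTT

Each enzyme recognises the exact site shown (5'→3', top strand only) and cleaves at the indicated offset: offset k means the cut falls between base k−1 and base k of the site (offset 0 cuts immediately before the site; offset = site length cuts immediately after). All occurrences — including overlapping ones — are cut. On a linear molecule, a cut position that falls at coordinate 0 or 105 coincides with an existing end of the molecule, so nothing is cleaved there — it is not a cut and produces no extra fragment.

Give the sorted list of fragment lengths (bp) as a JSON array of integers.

Site scan:
  PtaIX GCAC/0: at [44, 66] ⇒ [44, 66]
  XjeVI GAAGTG/0: at [23, 54, 60] ⇒ [23, 54, 60]
  HnxVI TGGA/2: at [19, 31, 58, 83, 88] ⇒ [21, 33, 60, 85, 90]
  EstIII GACT/1: at [8, 16, 49, 100] ⇒ [9, 17, 50, 101]
  VbrVI CTTCGGGA/6: at [2, 10] ⇒ [8, 16]

Pooled cuts: [8, 9, 16, 17, 21, 23, 33, 44, 50, 54, 60, 66, 85, 90, 101]

Fragment lengths:
  [0,8): 8 bp
  [8,9): 1 bp
  [9,16): 7 bp
  [16,17): 1 bp
  [17,21): 4 bp
  [21,23): 2 bp
  [23,33): 10 bp
  [33,44): 11 bp
  [44,50): 6 bp
  [50,54): 4 bp
  [54,60): 6 bp
  [60,66): 6 bp
  [66,85): 19 bp
  [85,90): 5 bp
  [90,101): 11 bp
  [101,105): 4 bp

[1,1,2,4,4,4,5,6,6,6,7,8,10,11,11,19]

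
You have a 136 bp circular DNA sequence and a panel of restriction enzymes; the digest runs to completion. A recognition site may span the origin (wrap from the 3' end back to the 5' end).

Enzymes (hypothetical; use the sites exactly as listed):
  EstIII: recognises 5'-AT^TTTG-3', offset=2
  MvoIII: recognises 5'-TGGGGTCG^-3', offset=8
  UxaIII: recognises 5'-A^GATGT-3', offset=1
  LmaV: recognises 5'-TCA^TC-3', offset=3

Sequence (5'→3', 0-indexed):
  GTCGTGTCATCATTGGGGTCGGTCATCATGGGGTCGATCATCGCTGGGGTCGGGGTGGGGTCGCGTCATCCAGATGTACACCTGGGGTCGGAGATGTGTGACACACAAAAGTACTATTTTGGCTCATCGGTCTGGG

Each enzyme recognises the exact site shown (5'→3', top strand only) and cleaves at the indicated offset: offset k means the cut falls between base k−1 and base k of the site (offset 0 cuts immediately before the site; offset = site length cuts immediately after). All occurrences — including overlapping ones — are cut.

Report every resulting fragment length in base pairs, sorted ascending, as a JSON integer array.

[2,4,4,4,5,5,9,11,11,12,12,14,18,25]

Scan for sites:
  EstIII (ATTTTG, off=2): starts [115] → cuts [117]
  MvoIII (TGGGGTCG, off=8): starts [13, 28, 44, 55, 82, 132] → cuts [4, 21, 36, 52, 63, 90]
  UxaIII (AGATGT, off=1): starts [71, 91] → cuts [72, 92]
  LmaV (TCATC, off=3): starts [6, 22, 37, 65, 123] → cuts [9, 25, 40, 68, 126]

Pooled cuts: [4, 9, 21, 25, 36, 40, 52, 63, 68, 72, 90, 92, 117, 126]

Fragment lengths:
  4→9: 5 bp
  9→21: 12 bp
  21→25: 4 bp
  25→36: 11 bp
  36→40: 4 bp
  40→52: 12 bp
  52→63: 11 bp
  63→68: 5 bp
  68→72: 4 bp
  72→90: 18 bp
  90→92: 2 bp
  92→117: 25 bp
  117→126: 9 bp
  126→4 (wrap): 136-126+4 = 14 bp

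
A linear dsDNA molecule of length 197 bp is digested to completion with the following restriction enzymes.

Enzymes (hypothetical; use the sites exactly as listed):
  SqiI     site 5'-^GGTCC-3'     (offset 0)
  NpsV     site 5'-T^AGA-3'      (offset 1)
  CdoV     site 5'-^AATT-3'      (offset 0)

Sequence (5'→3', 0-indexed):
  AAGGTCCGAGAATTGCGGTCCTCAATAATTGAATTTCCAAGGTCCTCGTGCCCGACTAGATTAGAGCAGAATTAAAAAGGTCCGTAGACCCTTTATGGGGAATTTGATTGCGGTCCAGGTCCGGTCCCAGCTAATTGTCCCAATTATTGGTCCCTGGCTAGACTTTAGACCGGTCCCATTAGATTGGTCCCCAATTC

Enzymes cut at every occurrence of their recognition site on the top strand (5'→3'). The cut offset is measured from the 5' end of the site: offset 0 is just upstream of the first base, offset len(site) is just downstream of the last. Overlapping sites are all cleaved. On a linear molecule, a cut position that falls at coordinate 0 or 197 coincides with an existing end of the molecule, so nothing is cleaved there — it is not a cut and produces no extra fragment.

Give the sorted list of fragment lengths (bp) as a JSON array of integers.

[2,5,5,5,5,5,5,6,6,7,7,7,7,7,8,9,9,9,9,10,10,11,11,15,17]

Scan for sites:
  SqiI (GGTCC, off=0): starts [2, 16, 40, 78, 111, 117, 122, 148, 171, 185] → cuts [2, 16, 40, 78, 111, 117, 122, 148, 171, 185]
  NpsV (TAGA, off=1): starts [56, 61, 84, 158, 165, 179] → cuts [57, 62, 85, 159, 166, 180]
  CdoV (AATT, off=0): starts [10, 26, 31, 69, 100, 132, 141, 192] → cuts [10, 26, 31, 69, 100, 132, 141, 192]

Pooled cuts: [2, 10, 16, 26, 31, 40, 57, 62, 69, 78, 85, 100, 111, 117, 122, 132, 141, 148, 159, 166, 171, 180, 185, 192]

Fragment lengths:
  [0,2): 2 bp
  [2,10): 8 bp
  [10,16): 6 bp
  [16,26): 10 bp
  [26,31): 5 bp
  [31,40): 9 bp
  [40,57): 17 bp
  [57,62): 5 bp
  [62,69): 7 bp
  [69,78): 9 bp
  [78,85): 7 bp
  [85,100): 15 bp
  [100,111): 11 bp
  [111,117): 6 bp
  [117,122): 5 bp
  [122,132): 10 bp
  [132,141): 9 bp
  [141,148): 7 bp
  [148,159): 11 bp
  [159,166): 7 bp
  [166,171): 5 bp
  [171,180): 9 bp
  [180,185): 5 bp
  [185,192): 7 bp
  [192,197): 5 bp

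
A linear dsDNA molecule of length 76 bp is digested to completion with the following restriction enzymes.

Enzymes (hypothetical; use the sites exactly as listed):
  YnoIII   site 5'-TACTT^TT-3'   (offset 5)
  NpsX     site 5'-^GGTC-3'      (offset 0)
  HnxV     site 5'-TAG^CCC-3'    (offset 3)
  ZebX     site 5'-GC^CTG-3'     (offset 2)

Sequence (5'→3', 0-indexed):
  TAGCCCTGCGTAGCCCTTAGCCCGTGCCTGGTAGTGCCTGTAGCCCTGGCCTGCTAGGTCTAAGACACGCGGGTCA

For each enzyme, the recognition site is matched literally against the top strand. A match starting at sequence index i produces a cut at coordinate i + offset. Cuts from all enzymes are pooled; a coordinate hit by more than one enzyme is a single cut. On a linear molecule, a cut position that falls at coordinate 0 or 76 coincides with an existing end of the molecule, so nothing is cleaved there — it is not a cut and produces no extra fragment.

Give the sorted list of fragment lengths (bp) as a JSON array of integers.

Per-enzyme occurrences:
  YnoIII (TACTTTT, off=5): no sites
  NpsX (GGTC, off=0): starts [56, 71] → cuts [56, 71]
  HnxV (TAGCCC, off=3): starts [0, 10, 17, 40] → cuts [3, 13, 20, 43]
  ZebX (GCCTG, off=2): starts [25, 35, 48] → cuts [27, 37, 50]

All cut coordinates (distinct, sorted): [3, 13, 20, 27, 37, 43, 50, 56, 71]

Fragments:
  [0,3): 3 bp
  [3,13): 10 bp
  [13,20): 7 bp
  [20,27): 7 bp
  [27,37): 10 bp
  [37,43): 6 bp
  [43,50): 7 bp
  [50,56): 6 bp
  [56,71): 15 bp
  [71,76): 5 bp

[3,5,6,6,7,7,7,10,10,15]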